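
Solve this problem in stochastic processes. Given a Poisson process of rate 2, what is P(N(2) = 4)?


P(N(t)=k) = (lambda*t)^k * exp(-lambda*t) / k!
lambda*t = 4
= 4^4 * exp(-4) / 4!
= 256 * 0.0183 / 24
= 0.1954

0.1954


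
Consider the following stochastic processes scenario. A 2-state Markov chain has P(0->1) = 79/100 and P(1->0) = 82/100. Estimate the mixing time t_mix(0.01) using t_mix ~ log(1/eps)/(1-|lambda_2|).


lambda_2 = |1 - p01 - p10| = |1 - 0.7900 - 0.8200| = 0.6100
t_mix ~ log(1/eps)/(1 - |lambda_2|)
= log(100)/(1 - 0.6100) = 4.6052/0.3900
= 11.8081

11.8081


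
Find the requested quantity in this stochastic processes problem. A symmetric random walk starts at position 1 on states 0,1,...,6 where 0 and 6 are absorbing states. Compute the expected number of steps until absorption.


For symmetric RW on 0,...,N with absorbing barriers, E(i) = i*(N-i)
E(1) = 1 * 5 = 5

5


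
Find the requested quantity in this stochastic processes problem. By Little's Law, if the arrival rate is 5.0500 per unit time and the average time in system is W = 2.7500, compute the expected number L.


Little's Law: L = lambda * W
= 5.0500 * 2.7500
= 13.8875

13.8875


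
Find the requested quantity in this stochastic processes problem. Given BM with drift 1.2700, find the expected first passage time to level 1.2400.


Expected first passage time = a/mu
= 1.2400/1.2700
= 0.9764

0.9764


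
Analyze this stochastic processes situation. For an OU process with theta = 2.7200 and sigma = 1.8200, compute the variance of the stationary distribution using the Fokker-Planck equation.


Stationary variance = sigma^2 / (2*theta)
= 1.8200^2 / (2*2.7200)
= 3.3124 / 5.4400
= 0.6089

0.6089


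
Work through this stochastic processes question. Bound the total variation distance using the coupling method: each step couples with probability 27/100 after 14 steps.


TV distance bound <= (1-delta)^n
= (1 - 0.2700)^14
= 0.7300^14
= 0.0122

0.0122


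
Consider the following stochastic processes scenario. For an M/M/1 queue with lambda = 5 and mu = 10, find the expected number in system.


rho = 5/10 = 0.5000
L = rho/(1-rho)
= 0.5000/0.5000
= 1.0000

1.0000


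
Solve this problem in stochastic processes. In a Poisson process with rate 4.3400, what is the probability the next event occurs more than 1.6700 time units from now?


P(X > t) = exp(-lambda * t)
= exp(-4.3400 * 1.6700)
= exp(-7.2478) = 7.1174e-04

7.1174e-04


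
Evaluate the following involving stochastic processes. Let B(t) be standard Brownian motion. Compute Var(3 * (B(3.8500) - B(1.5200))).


Var(alpha*(B(t)-B(s))) = alpha^2 * (t-s)
= 3^2 * (3.8500 - 1.5200)
= 9 * 2.3300
= 20.9700

20.9700


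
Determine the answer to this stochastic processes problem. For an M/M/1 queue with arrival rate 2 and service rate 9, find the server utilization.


rho = lambda/mu
= 2/9
= 0.2222

0.2222


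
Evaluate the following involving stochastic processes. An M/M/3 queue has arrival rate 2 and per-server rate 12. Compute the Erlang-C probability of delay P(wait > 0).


a = lambda/mu = 0.1667
rho = a/c = 0.0556
Erlang-C formula applied:
C(c,a) = 6.9156e-04

6.9156e-04


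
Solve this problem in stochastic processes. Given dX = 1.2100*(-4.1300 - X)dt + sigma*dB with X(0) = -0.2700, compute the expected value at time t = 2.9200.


E[X(t)] = mu + (X(0) - mu)*exp(-theta*t)
= -4.1300 + (-0.2700 - -4.1300)*exp(-1.2100*2.9200)
= -4.1300 + 3.8600 * 0.0292
= -4.0172

-4.0172


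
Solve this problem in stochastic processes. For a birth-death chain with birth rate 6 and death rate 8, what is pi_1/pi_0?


For birth-death process, pi_n/pi_0 = (lambda/mu)^n
= (6/8)^1
= 0.7500

0.7500


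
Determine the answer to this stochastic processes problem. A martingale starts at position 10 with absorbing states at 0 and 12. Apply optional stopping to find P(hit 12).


By optional stopping theorem: E(M at tau) = M(0) = 10
P(hit 12)*12 + P(hit 0)*0 = 10
P(hit 12) = (10 - 0)/(12 - 0) = 5/6 = 0.8333

0.8333


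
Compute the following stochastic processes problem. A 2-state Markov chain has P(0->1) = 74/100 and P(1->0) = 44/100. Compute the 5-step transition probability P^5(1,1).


Computing P^5 by matrix multiplication.
P = [[0.2600, 0.7400], [0.4400, 0.5600]]
After raising P to the power 5:
P^5(1,1) = 0.6270

0.6270


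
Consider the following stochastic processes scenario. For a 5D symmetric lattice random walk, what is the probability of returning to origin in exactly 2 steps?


P(return in 2 steps) = P(reverse first step) = 1/(2d)
= 1/10
= 0.1000

0.1000


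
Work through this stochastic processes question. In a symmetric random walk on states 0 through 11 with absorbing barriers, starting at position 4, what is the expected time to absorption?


For symmetric RW on 0,...,N with absorbing barriers, E(i) = i*(N-i)
E(4) = 4 * 7 = 28

28


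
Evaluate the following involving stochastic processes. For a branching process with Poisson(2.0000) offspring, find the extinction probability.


Since mu = 2.0000 > 1, extinction prob q < 1.
Solve s = exp(mu*(s-1)) iteratively.
q = 0.2032

0.2032


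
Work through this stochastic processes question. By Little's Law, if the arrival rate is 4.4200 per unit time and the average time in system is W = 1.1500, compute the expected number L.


Little's Law: L = lambda * W
= 4.4200 * 1.1500
= 5.0830

5.0830


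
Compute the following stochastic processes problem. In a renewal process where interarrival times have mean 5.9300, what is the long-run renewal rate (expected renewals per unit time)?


Long-run renewal rate = 1/E(X)
= 1/5.9300
= 0.1686

0.1686


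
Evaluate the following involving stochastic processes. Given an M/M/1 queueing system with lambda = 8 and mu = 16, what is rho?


rho = lambda/mu
= 8/16
= 0.5000

0.5000


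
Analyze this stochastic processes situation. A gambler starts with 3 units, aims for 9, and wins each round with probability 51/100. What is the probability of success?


Gambler's ruin formula:
r = q/p = 0.4900/0.5100 = 0.9608
P(win) = (1 - r^i)/(1 - r^N)
= (1 - 0.9608^3)/(1 - 0.9608^9)
= 0.3740

0.3740


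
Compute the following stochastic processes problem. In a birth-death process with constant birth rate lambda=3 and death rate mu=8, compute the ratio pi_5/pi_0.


For birth-death process, pi_n/pi_0 = (lambda/mu)^n
= (3/8)^5
= 0.0074

0.0074


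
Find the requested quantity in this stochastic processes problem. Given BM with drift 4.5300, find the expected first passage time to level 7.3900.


Expected first passage time = a/mu
= 7.3900/4.5300
= 1.6313

1.6313


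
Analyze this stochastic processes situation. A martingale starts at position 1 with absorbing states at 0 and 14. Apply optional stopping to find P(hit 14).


By optional stopping theorem: E(M at tau) = M(0) = 1
P(hit 14)*14 + P(hit 0)*0 = 1
P(hit 14) = (1 - 0)/(14 - 0) = 1/14 = 0.0714

0.0714


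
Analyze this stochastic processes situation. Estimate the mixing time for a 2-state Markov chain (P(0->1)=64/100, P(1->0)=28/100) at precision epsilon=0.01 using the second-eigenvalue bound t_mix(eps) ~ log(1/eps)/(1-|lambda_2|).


lambda_2 = |1 - p01 - p10| = |1 - 0.6400 - 0.2800| = 0.0800
t_mix ~ log(1/eps)/(1 - |lambda_2|)
= log(100)/(1 - 0.0800) = 4.6052/0.9200
= 5.0056

5.0056


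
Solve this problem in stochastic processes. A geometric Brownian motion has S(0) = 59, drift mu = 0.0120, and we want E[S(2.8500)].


E[S(t)] = S(0) * exp(mu * t)
= 59 * exp(0.0120 * 2.8500)
= 59 * 1.0348
= 61.0527

61.0527


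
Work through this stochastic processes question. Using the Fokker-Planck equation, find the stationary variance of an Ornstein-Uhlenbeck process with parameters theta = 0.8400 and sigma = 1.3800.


Stationary variance = sigma^2 / (2*theta)
= 1.3800^2 / (2*0.8400)
= 1.9044 / 1.6800
= 1.1336

1.1336


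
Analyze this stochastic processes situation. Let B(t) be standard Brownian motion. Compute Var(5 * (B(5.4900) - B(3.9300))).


Var(alpha*(B(t)-B(s))) = alpha^2 * (t-s)
= 5^2 * (5.4900 - 3.9300)
= 25 * 1.5600
= 39.0000

39.0000


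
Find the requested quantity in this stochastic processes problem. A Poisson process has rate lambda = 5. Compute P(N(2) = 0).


P(N(t)=k) = (lambda*t)^k * exp(-lambda*t) / k!
lambda*t = 10
= 10^0 * exp(-10) / 0!
= 1 * 4.5400e-05 / 1
= 4.5400e-05

4.5400e-05


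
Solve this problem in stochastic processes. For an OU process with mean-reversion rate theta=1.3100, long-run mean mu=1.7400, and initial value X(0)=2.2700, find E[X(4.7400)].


E[X(t)] = mu + (X(0) - mu)*exp(-theta*t)
= 1.7400 + (2.2700 - 1.7400)*exp(-1.3100*4.7400)
= 1.7400 + 0.5300 * 0.0020
= 1.7411

1.7411


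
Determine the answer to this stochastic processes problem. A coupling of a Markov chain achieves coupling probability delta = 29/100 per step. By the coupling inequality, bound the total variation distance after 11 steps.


TV distance bound <= (1-delta)^n
= (1 - 0.2900)^11
= 0.7100^11
= 0.0231

0.0231


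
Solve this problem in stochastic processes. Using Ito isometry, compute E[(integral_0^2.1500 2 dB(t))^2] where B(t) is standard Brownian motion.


By Ito isometry: E[(int f dB)^2] = int f^2 dt
= 2^2 * 2.1500
= 4 * 2.1500 = 8.6000

8.6000


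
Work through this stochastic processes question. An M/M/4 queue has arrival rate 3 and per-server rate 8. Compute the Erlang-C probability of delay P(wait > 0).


a = lambda/mu = 0.3750
rho = a/c = 0.0938
Erlang-C formula applied:
C(c,a) = 6.2488e-04

6.2488e-04


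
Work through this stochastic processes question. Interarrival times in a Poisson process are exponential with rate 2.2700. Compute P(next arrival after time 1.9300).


P(X > t) = exp(-lambda * t)
= exp(-2.2700 * 1.9300)
= exp(-4.3811) = 0.0125

0.0125


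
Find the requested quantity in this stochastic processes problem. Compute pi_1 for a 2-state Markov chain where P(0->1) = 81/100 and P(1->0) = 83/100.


Stationary distribution: pi_0 = p10/(p01+p10), pi_1 = p01/(p01+p10)
p01 = 0.8100, p10 = 0.8300
pi_1 = 0.4939

0.4939


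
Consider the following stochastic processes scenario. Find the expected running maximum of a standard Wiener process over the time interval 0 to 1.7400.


E(max B(s)) = sqrt(2t/pi)
= sqrt(2*1.7400/pi)
= sqrt(1.1077)
= 1.0525

1.0525


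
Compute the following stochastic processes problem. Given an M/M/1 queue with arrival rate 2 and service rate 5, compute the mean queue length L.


rho = 2/5 = 0.4000
L = rho/(1-rho)
= 0.4000/0.6000
= 0.6667

0.6667


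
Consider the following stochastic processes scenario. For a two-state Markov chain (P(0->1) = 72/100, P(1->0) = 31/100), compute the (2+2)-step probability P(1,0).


P^4 = P^2 * P^2
Computing via matrix multiplication of the transition matrix.
Entry (1,0) of P^4 = 0.3010

0.3010


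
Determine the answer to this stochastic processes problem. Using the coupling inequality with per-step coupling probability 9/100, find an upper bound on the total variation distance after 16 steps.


TV distance bound <= (1-delta)^n
= (1 - 0.0900)^16
= 0.9100^16
= 0.2211

0.2211


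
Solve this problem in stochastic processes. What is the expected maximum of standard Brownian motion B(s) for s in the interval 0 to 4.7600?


E(max B(s)) = sqrt(2t/pi)
= sqrt(2*4.7600/pi)
= sqrt(3.0303)
= 1.7408

1.7408


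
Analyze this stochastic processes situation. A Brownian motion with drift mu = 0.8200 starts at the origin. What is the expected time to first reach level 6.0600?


Expected first passage time = a/mu
= 6.0600/0.8200
= 7.3902

7.3902


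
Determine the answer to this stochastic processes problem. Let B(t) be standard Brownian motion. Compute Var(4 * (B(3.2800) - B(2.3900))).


Var(alpha*(B(t)-B(s))) = alpha^2 * (t-s)
= 4^2 * (3.2800 - 2.3900)
= 16 * 0.8900
= 14.2400

14.2400


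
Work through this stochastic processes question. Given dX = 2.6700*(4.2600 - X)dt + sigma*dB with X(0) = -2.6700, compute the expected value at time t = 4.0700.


E[X(t)] = mu + (X(0) - mu)*exp(-theta*t)
= 4.2600 + (-2.6700 - 4.2600)*exp(-2.6700*4.0700)
= 4.2600 + -6.9300 * 1.9079e-05
= 4.2599

4.2599


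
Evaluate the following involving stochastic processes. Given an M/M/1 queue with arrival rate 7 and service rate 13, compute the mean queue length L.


rho = 7/13 = 0.5385
L = rho/(1-rho)
= 0.5385/0.4615
= 1.1667

1.1667


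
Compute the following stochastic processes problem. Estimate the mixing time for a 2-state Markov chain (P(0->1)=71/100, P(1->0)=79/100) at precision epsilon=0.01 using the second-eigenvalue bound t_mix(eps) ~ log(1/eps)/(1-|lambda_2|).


lambda_2 = |1 - p01 - p10| = |1 - 0.7100 - 0.7900| = 0.5000
t_mix ~ log(1/eps)/(1 - |lambda_2|)
= log(100)/(1 - 0.5000) = 4.6052/0.5000
= 9.2103

9.2103


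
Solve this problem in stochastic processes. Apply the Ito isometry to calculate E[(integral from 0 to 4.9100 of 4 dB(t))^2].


By Ito isometry: E[(int f dB)^2] = int f^2 dt
= 4^2 * 4.9100
= 16 * 4.9100 = 78.5600

78.5600


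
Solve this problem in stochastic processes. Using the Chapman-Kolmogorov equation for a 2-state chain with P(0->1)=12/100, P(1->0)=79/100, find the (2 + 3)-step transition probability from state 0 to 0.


P^5 = P^2 * P^3
Computing via matrix multiplication of the transition matrix.
Entry (0,0) of P^5 = 0.8681

0.8681


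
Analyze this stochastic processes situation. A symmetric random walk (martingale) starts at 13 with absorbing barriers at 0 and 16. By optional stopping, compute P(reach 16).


By optional stopping theorem: E(M at tau) = M(0) = 13
P(hit 16)*16 + P(hit 0)*0 = 13
P(hit 16) = (13 - 0)/(16 - 0) = 13/16 = 0.8125

0.8125


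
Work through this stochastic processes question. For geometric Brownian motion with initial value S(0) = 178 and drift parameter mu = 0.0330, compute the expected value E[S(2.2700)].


E[S(t)] = S(0) * exp(mu * t)
= 178 * exp(0.0330 * 2.2700)
= 178 * 1.0778
= 191.8461

191.8461


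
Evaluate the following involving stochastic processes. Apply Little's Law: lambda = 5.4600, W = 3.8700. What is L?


Little's Law: L = lambda * W
= 5.4600 * 3.8700
= 21.1302

21.1302


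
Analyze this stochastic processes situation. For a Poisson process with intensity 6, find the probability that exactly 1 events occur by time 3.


P(N(t)=k) = (lambda*t)^k * exp(-lambda*t) / k!
lambda*t = 18
= 18^1 * exp(-18) / 1!
= 18 * 1.5230e-08 / 1
= 2.7414e-07

2.7414e-07


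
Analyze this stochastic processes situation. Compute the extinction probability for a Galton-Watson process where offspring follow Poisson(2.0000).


Since mu = 2.0000 > 1, extinction prob q < 1.
Solve s = exp(mu*(s-1)) iteratively.
q = 0.2032

0.2032


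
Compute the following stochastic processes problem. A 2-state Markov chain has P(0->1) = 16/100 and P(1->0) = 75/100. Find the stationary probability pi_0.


Stationary distribution: pi_0 = p10/(p01+p10), pi_1 = p01/(p01+p10)
p01 = 0.1600, p10 = 0.7500
pi_0 = 0.8242

0.8242


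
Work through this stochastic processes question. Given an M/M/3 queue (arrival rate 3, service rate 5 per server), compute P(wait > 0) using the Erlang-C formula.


a = lambda/mu = 0.6000
rho = a/c = 0.2000
Erlang-C formula applied:
C(c,a) = 0.0247

0.0247


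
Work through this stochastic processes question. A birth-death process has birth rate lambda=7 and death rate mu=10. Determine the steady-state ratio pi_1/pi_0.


For birth-death process, pi_n/pi_0 = (lambda/mu)^n
= (7/10)^1
= 0.7000

0.7000


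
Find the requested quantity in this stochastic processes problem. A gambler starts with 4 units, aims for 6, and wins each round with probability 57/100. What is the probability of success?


Gambler's ruin formula:
r = q/p = 0.4300/0.5700 = 0.7544
P(win) = (1 - r^i)/(1 - r^N)
= (1 - 0.7544^4)/(1 - 0.7544^6)
= 0.8289

0.8289


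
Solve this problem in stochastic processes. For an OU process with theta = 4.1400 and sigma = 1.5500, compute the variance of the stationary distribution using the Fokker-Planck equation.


Stationary variance = sigma^2 / (2*theta)
= 1.5500^2 / (2*4.1400)
= 2.4025 / 8.2800
= 0.2902

0.2902


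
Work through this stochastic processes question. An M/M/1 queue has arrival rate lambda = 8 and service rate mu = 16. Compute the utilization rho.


rho = lambda/mu
= 8/16
= 0.5000

0.5000


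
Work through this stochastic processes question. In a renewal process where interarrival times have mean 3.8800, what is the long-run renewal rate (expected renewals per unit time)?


Long-run renewal rate = 1/E(X)
= 1/3.8800
= 0.2577

0.2577


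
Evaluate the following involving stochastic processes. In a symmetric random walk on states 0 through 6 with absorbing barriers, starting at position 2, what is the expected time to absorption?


For symmetric RW on 0,...,N with absorbing barriers, E(i) = i*(N-i)
E(2) = 2 * 4 = 8

8


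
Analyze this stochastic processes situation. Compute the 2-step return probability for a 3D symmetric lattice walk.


P(return in 2 steps) = P(reverse first step) = 1/(2d)
= 1/6
= 0.1667

0.1667


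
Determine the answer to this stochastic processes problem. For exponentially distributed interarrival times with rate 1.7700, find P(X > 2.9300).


P(X > t) = exp(-lambda * t)
= exp(-1.7700 * 2.9300)
= exp(-5.1861) = 0.0056

0.0056


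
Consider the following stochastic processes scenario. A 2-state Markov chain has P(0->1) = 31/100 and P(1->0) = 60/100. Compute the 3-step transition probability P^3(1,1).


Computing P^3 by matrix multiplication.
P = [[0.6900, 0.3100], [0.6000, 0.4000]]
After raising P to the power 3:
P^3(1,1) = 0.3411

0.3411


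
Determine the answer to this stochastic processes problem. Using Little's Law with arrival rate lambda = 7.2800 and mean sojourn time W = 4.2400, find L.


Little's Law: L = lambda * W
= 7.2800 * 4.2400
= 30.8672

30.8672


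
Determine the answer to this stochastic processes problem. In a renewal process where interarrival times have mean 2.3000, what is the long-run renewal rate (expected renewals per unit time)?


Long-run renewal rate = 1/E(X)
= 1/2.3000
= 0.4348

0.4348


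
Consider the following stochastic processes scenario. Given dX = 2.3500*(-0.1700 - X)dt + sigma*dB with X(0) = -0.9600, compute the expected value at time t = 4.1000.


E[X(t)] = mu + (X(0) - mu)*exp(-theta*t)
= -0.1700 + (-0.9600 - -0.1700)*exp(-2.3500*4.1000)
= -0.1700 + -0.7900 * 6.5399e-05
= -0.1701

-0.1701


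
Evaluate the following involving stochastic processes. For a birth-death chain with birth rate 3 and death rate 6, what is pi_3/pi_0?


For birth-death process, pi_n/pi_0 = (lambda/mu)^n
= (3/6)^3
= 0.1250

0.1250


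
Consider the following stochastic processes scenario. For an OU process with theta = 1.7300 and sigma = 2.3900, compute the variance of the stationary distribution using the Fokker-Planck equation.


Stationary variance = sigma^2 / (2*theta)
= 2.3900^2 / (2*1.7300)
= 5.7121 / 3.4600
= 1.6509

1.6509


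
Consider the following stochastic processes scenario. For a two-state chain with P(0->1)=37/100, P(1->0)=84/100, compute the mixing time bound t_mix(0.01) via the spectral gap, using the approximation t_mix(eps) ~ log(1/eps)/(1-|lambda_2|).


lambda_2 = |1 - p01 - p10| = |1 - 0.3700 - 0.8400| = 0.2100
t_mix ~ log(1/eps)/(1 - |lambda_2|)
= log(100)/(1 - 0.2100) = 4.6052/0.7900
= 5.8293

5.8293


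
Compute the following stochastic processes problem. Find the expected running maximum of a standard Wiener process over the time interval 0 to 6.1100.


E(max B(s)) = sqrt(2t/pi)
= sqrt(2*6.1100/pi)
= sqrt(3.8897)
= 1.9722

1.9722


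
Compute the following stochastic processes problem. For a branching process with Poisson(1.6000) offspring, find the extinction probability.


Since mu = 1.6000 > 1, extinction prob q < 1.
Solve s = exp(mu*(s-1)) iteratively.
q = 0.3580

0.3580


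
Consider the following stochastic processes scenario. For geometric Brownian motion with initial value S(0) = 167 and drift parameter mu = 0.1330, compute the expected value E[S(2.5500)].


E[S(t)] = S(0) * exp(mu * t)
= 167 * exp(0.1330 * 2.5500)
= 167 * 1.4038
= 234.4269

234.4269


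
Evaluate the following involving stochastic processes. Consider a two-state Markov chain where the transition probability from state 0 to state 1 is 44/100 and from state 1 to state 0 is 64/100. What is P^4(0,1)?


Computing P^4 by matrix multiplication.
P = [[0.5600, 0.4400], [0.6400, 0.3600]]
After raising P to the power 4:
P^4(0,1) = 0.4074

0.4074


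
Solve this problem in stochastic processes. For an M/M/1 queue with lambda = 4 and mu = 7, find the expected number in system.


rho = 4/7 = 0.5714
L = rho/(1-rho)
= 0.5714/0.4286
= 1.3333

1.3333


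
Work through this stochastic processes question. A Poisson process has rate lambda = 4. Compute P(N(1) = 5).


P(N(t)=k) = (lambda*t)^k * exp(-lambda*t) / k!
lambda*t = 4
= 4^5 * exp(-4) / 5!
= 1024 * 0.0183 / 120
= 0.1563

0.1563


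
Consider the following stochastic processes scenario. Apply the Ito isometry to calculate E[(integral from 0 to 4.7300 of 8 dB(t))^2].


By Ito isometry: E[(int f dB)^2] = int f^2 dt
= 8^2 * 4.7300
= 64 * 4.7300 = 302.7200

302.7200


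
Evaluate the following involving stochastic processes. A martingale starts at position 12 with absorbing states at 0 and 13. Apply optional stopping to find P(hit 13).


By optional stopping theorem: E(M at tau) = M(0) = 12
P(hit 13)*13 + P(hit 0)*0 = 12
P(hit 13) = (12 - 0)/(13 - 0) = 12/13 = 0.9231

0.9231


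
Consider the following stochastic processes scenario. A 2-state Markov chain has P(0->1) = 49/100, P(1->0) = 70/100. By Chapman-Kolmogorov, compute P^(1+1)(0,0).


P^2 = P^1 * P^1
Computing via matrix multiplication of the transition matrix.
Entry (0,0) of P^2 = 0.6031

0.6031


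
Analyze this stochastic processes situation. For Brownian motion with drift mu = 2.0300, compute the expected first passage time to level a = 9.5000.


Expected first passage time = a/mu
= 9.5000/2.0300
= 4.6798

4.6798


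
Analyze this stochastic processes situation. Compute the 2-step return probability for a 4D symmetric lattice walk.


P(return in 2 steps) = P(reverse first step) = 1/(2d)
= 1/8
= 0.1250

0.1250


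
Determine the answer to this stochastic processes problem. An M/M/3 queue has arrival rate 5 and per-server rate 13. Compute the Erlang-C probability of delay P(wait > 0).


a = lambda/mu = 0.3846
rho = a/c = 0.1282
Erlang-C formula applied:
C(c,a) = 0.0074

0.0074


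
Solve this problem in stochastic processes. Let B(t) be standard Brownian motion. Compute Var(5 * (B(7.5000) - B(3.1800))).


Var(alpha*(B(t)-B(s))) = alpha^2 * (t-s)
= 5^2 * (7.5000 - 3.1800)
= 25 * 4.3200
= 108.0000

108.0000


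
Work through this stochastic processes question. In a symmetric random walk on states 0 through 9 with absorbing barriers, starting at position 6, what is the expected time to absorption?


For symmetric RW on 0,...,N with absorbing barriers, E(i) = i*(N-i)
E(6) = 6 * 3 = 18

18


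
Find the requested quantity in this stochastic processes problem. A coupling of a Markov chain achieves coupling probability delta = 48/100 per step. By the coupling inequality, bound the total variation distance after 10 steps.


TV distance bound <= (1-delta)^n
= (1 - 0.4800)^10
= 0.5200^10
= 0.0014

0.0014


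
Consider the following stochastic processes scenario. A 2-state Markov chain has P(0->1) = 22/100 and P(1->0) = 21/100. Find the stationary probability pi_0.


Stationary distribution: pi_0 = p10/(p01+p10), pi_1 = p01/(p01+p10)
p01 = 0.2200, p10 = 0.2100
pi_0 = 0.4884

0.4884


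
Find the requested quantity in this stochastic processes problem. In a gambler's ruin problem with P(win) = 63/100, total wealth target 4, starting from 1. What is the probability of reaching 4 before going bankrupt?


Gambler's ruin formula:
r = q/p = 0.3700/0.6300 = 0.5873
P(win) = (1 - r^i)/(1 - r^N)
= (1 - 0.5873^1)/(1 - 0.5873^4)
= 0.4684

0.4684


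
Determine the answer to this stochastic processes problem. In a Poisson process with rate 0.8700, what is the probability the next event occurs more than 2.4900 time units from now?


P(X > t) = exp(-lambda * t)
= exp(-0.8700 * 2.4900)
= exp(-2.1663) = 0.1146

0.1146


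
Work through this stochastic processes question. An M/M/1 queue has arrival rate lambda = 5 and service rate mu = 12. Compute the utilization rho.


rho = lambda/mu
= 5/12
= 0.4167

0.4167


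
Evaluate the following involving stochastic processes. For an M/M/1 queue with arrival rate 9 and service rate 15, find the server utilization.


rho = lambda/mu
= 9/15
= 0.6000

0.6000


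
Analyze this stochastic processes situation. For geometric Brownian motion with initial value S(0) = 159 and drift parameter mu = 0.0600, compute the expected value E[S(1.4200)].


E[S(t)] = S(0) * exp(mu * t)
= 159 * exp(0.0600 * 1.4200)
= 159 * 1.0889
= 173.1406

173.1406


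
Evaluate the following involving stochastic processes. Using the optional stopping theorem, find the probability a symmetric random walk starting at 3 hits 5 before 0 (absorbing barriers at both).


By optional stopping theorem: E(M at tau) = M(0) = 3
P(hit 5)*5 + P(hit 0)*0 = 3
P(hit 5) = (3 - 0)/(5 - 0) = 3/5 = 0.6000

0.6000


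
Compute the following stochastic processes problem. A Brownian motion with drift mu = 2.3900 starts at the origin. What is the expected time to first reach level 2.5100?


Expected first passage time = a/mu
= 2.5100/2.3900
= 1.0502

1.0502


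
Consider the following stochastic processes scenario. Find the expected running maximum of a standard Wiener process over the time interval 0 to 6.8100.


E(max B(s)) = sqrt(2t/pi)
= sqrt(2*6.8100/pi)
= sqrt(4.3354)
= 2.0822

2.0822


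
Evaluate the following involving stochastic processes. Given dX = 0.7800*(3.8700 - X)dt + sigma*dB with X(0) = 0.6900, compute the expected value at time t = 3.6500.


E[X(t)] = mu + (X(0) - mu)*exp(-theta*t)
= 3.8700 + (0.6900 - 3.8700)*exp(-0.7800*3.6500)
= 3.8700 + -3.1800 * 0.0580
= 3.6855

3.6855


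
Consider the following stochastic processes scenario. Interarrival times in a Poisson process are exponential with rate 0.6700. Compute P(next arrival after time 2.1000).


P(X > t) = exp(-lambda * t)
= exp(-0.6700 * 2.1000)
= exp(-1.4070) = 0.2449

0.2449


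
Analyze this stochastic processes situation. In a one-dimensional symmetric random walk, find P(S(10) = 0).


P(S(10) = 0) = C(10,5) / 4^5
= 252 / 1024
= 0.2461

0.2461


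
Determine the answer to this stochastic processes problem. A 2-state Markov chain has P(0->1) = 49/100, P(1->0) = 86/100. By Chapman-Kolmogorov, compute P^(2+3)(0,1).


P^5 = P^2 * P^3
Computing via matrix multiplication of the transition matrix.
Entry (0,1) of P^5 = 0.3649

0.3649


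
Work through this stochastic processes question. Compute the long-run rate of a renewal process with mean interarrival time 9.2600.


Long-run renewal rate = 1/E(X)
= 1/9.2600
= 0.1080

0.1080


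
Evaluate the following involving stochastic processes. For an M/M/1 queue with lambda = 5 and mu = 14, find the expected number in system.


rho = 5/14 = 0.3571
L = rho/(1-rho)
= 0.3571/0.6429
= 0.5556

0.5556


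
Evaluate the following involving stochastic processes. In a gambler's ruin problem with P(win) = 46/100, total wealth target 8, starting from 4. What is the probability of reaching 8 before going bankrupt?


Gambler's ruin formula:
r = q/p = 0.5400/0.4600 = 1.1739
P(win) = (1 - r^i)/(1 - r^N)
= (1 - 1.1739^4)/(1 - 1.1739^8)
= 0.3449

0.3449


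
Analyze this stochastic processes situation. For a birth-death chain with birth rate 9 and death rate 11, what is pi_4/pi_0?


For birth-death process, pi_n/pi_0 = (lambda/mu)^n
= (9/11)^4
= 0.4481

0.4481


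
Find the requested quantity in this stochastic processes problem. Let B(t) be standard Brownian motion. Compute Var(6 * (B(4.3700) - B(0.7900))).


Var(alpha*(B(t)-B(s))) = alpha^2 * (t-s)
= 6^2 * (4.3700 - 0.7900)
= 36 * 3.5800
= 128.8800

128.8800


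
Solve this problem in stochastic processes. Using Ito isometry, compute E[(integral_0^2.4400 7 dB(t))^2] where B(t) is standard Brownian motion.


By Ito isometry: E[(int f dB)^2] = int f^2 dt
= 7^2 * 2.4400
= 49 * 2.4400 = 119.5600

119.5600


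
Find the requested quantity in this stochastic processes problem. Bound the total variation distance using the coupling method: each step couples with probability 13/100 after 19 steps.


TV distance bound <= (1-delta)^n
= (1 - 0.1300)^19
= 0.8700^19
= 0.0709

0.0709


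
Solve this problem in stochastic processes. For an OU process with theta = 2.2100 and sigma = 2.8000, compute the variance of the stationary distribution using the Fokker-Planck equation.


Stationary variance = sigma^2 / (2*theta)
= 2.8000^2 / (2*2.2100)
= 7.8400 / 4.4200
= 1.7738

1.7738


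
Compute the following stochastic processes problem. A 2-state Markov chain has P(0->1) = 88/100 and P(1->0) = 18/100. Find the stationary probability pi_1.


Stationary distribution: pi_0 = p10/(p01+p10), pi_1 = p01/(p01+p10)
p01 = 0.8800, p10 = 0.1800
pi_1 = 0.8302

0.8302


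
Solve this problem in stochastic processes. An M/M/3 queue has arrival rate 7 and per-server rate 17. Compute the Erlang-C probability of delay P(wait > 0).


a = lambda/mu = 0.4118
rho = a/c = 0.1373
Erlang-C formula applied:
C(c,a) = 0.0089

0.0089


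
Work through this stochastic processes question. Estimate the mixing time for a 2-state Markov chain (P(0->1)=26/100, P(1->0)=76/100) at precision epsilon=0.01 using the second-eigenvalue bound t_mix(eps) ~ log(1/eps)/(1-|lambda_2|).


lambda_2 = |1 - p01 - p10| = |1 - 0.2600 - 0.7600| = 0.0200
t_mix ~ log(1/eps)/(1 - |lambda_2|)
= log(100)/(1 - 0.0200) = 4.6052/0.9800
= 4.6992

4.6992


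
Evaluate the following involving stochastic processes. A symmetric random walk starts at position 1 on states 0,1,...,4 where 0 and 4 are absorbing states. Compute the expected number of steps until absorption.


For symmetric RW on 0,...,N with absorbing barriers, E(i) = i*(N-i)
E(1) = 1 * 3 = 3

3


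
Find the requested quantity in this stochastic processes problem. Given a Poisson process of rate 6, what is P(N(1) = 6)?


P(N(t)=k) = (lambda*t)^k * exp(-lambda*t) / k!
lambda*t = 6
= 6^6 * exp(-6) / 6!
= 46656 * 0.0025 / 720
= 0.1606

0.1606


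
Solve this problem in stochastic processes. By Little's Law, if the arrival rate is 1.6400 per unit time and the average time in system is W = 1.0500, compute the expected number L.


Little's Law: L = lambda * W
= 1.6400 * 1.0500
= 1.7220

1.7220


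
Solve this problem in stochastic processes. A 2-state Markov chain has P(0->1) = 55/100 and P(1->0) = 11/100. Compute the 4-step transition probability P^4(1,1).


Computing P^4 by matrix multiplication.
P = [[0.4500, 0.5500], [0.1100, 0.8900]]
After raising P to the power 4:
P^4(1,1) = 0.8356

0.8356


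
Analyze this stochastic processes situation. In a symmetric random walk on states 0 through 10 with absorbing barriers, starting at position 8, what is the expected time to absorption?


For symmetric RW on 0,...,N with absorbing barriers, E(i) = i*(N-i)
E(8) = 8 * 2 = 16

16


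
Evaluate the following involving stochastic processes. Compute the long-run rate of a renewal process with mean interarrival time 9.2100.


Long-run renewal rate = 1/E(X)
= 1/9.2100
= 0.1086

0.1086


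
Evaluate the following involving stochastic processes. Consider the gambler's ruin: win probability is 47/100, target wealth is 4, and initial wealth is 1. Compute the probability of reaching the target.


Gambler's ruin formula:
r = q/p = 0.5300/0.4700 = 1.1277
P(win) = (1 - r^i)/(1 - r^N)
= (1 - 1.1277^1)/(1 - 1.1277^4)
= 0.2069

0.2069


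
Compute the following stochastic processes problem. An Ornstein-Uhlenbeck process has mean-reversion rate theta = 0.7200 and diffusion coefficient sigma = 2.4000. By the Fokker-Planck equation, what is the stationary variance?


Stationary variance = sigma^2 / (2*theta)
= 2.4000^2 / (2*0.7200)
= 5.7600 / 1.4400
= 4.0000

4.0000


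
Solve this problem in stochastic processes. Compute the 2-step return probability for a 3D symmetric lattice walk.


P(return in 2 steps) = P(reverse first step) = 1/(2d)
= 1/6
= 0.1667

0.1667


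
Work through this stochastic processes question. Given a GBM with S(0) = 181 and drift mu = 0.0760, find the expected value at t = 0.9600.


E[S(t)] = S(0) * exp(mu * t)
= 181 * exp(0.0760 * 0.9600)
= 181 * 1.0757
= 194.6994

194.6994


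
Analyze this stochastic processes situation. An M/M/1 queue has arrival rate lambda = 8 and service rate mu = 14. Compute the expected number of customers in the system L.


rho = 8/14 = 0.5714
L = rho/(1-rho)
= 0.5714/0.4286
= 1.3333

1.3333


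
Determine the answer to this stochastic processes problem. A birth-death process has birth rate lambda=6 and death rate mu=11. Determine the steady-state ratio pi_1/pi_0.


For birth-death process, pi_n/pi_0 = (lambda/mu)^n
= (6/11)^1
= 0.5455

0.5455


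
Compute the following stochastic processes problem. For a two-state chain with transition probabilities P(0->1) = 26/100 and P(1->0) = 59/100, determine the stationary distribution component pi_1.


Stationary distribution: pi_0 = p10/(p01+p10), pi_1 = p01/(p01+p10)
p01 = 0.2600, p10 = 0.5900
pi_1 = 0.3059

0.3059


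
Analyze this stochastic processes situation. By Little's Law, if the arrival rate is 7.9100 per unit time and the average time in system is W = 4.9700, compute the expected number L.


Little's Law: L = lambda * W
= 7.9100 * 4.9700
= 39.3127

39.3127


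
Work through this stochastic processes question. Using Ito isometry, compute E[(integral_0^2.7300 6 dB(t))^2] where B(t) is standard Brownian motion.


By Ito isometry: E[(int f dB)^2] = int f^2 dt
= 6^2 * 2.7300
= 36 * 2.7300 = 98.2800

98.2800


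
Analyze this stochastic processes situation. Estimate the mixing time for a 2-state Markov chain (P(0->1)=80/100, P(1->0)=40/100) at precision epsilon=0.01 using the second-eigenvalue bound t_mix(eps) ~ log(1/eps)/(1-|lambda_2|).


lambda_2 = |1 - p01 - p10| = |1 - 0.8000 - 0.4000| = 0.2000
t_mix ~ log(1/eps)/(1 - |lambda_2|)
= log(100)/(1 - 0.2000) = 4.6052/0.8000
= 5.7565

5.7565


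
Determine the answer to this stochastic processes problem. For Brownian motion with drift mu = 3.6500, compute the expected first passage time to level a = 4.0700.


Expected first passage time = a/mu
= 4.0700/3.6500
= 1.1151

1.1151


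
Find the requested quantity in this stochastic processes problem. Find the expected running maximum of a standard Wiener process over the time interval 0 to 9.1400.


E(max B(s)) = sqrt(2t/pi)
= sqrt(2*9.1400/pi)
= sqrt(5.8187)
= 2.4122

2.4122


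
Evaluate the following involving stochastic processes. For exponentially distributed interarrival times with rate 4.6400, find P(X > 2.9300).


P(X > t) = exp(-lambda * t)
= exp(-4.6400 * 2.9300)
= exp(-13.5952) = 1.2465e-06

1.2465e-06


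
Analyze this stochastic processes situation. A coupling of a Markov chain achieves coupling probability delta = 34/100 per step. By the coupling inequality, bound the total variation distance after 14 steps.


TV distance bound <= (1-delta)^n
= (1 - 0.3400)^14
= 0.6600^14
= 0.0030

0.0030


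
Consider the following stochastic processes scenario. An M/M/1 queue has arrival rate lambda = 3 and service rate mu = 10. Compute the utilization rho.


rho = lambda/mu
= 3/10
= 0.3000

0.3000


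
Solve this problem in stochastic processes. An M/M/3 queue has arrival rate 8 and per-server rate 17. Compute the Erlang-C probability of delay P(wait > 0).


a = lambda/mu = 0.4706
rho = a/c = 0.1569
Erlang-C formula applied:
C(c,a) = 0.0129

0.0129


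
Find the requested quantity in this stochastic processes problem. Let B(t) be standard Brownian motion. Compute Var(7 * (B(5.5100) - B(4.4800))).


Var(alpha*(B(t)-B(s))) = alpha^2 * (t-s)
= 7^2 * (5.5100 - 4.4800)
= 49 * 1.0300
= 50.4700

50.4700


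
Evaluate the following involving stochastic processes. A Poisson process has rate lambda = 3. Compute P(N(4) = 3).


P(N(t)=k) = (lambda*t)^k * exp(-lambda*t) / k!
lambda*t = 12
= 12^3 * exp(-12) / 3!
= 1728 * 6.1442e-06 / 6
= 0.0018

0.0018


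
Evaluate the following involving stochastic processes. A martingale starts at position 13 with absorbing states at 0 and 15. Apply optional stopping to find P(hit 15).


By optional stopping theorem: E(M at tau) = M(0) = 13
P(hit 15)*15 + P(hit 0)*0 = 13
P(hit 15) = (13 - 0)/(15 - 0) = 13/15 = 0.8667

0.8667


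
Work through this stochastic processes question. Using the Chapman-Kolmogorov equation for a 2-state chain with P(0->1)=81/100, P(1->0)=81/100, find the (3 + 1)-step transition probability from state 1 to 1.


P^4 = P^3 * P^1
Computing via matrix multiplication of the transition matrix.
Entry (1,1) of P^4 = 0.5739

0.5739


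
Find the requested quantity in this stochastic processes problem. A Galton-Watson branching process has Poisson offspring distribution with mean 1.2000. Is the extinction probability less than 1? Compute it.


Since mu = 1.2000 > 1, extinction prob q < 1.
Solve s = exp(mu*(s-1)) iteratively.
q = 0.6863

0.6863


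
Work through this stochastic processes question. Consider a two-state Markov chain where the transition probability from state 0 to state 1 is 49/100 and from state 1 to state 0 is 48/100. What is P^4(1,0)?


Computing P^4 by matrix multiplication.
P = [[0.5100, 0.4900], [0.4800, 0.5200]]
After raising P to the power 4:
P^4(1,0) = 0.4948

0.4948


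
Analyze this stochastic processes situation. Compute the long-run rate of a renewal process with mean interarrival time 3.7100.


Long-run renewal rate = 1/E(X)
= 1/3.7100
= 0.2695

0.2695


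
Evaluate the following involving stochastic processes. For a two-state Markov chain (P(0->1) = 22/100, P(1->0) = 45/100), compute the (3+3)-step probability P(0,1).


P^6 = P^3 * P^3
Computing via matrix multiplication of the transition matrix.
Entry (0,1) of P^6 = 0.3279

0.3279


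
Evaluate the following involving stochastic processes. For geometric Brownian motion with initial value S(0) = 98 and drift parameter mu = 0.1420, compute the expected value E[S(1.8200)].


E[S(t)] = S(0) * exp(mu * t)
= 98 * exp(0.1420 * 1.8200)
= 98 * 1.2949
= 126.9010

126.9010


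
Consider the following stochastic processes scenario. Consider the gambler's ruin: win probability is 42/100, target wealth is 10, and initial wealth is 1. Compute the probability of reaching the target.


Gambler's ruin formula:
r = q/p = 0.5800/0.4200 = 1.3810
P(win) = (1 - r^i)/(1 - r^N)
= (1 - 1.3810^1)/(1 - 1.3810^10)
= 0.0157

0.0157


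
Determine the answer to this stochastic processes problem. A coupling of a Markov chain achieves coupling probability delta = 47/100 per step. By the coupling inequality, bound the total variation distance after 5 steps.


TV distance bound <= (1-delta)^n
= (1 - 0.4700)^5
= 0.5300^5
= 0.0418

0.0418


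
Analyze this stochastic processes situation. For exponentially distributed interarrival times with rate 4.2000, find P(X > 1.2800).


P(X > t) = exp(-lambda * t)
= exp(-4.2000 * 1.2800)
= exp(-5.3760) = 0.0046

0.0046


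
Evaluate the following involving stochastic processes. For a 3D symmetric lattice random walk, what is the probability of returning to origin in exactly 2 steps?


P(return in 2 steps) = P(reverse first step) = 1/(2d)
= 1/6
= 0.1667

0.1667
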